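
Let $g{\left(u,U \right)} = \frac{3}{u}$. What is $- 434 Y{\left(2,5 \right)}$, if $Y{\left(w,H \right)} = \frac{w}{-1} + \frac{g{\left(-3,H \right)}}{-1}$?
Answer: $434$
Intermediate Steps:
$Y{\left(w,H \right)} = 1 - w$ ($Y{\left(w,H \right)} = \frac{w}{-1} + \frac{3 \frac{1}{-3}}{-1} = w \left(-1\right) + 3 \left(- \frac{1}{3}\right) \left(-1\right) = - w - -1 = - w + 1 = 1 - w$)
$- 434 Y{\left(2,5 \right)} = - 434 \left(1 - 2\right) = \left(-434\right) \left(-1\right) = 434$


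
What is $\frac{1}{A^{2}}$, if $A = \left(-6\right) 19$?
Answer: $\frac{1}{12996} \approx 7.6947 \cdot 10^{-5}$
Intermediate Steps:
$A = -114$
$\frac{1}{A^{2}} = \frac{1}{\left(-114\right)^{2}} = \frac{1}{12996}$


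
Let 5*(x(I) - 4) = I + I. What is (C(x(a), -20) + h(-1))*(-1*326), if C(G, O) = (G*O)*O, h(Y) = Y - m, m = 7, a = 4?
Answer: -727632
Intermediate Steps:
h(Y) = -7 + Y (h(Y) = Y - 1*7 = Y - 7 = -7 + Y)
x(I) = 4 + 2*I/5 (x(I) = 4 + (I + I)/5 = 4 + (2*I)/5 = 4 + 2*I/5)
C(G, O) = G*O²
(C(x(a), -20) + h(-1))*(-1*326) = ((4 + (⅖)*4)*(-20)² + (-7 - 1))*(-1*326) = ((4 + 8/5)*400 - 8)*(-326) = ((28/5)*400 - 8)*(-326) = (2240 - 8)*(-326) = 2232*(-326) = -727632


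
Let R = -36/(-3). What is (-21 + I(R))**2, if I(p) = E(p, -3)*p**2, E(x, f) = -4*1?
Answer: 356409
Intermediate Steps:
R = 12 (R = -36*(-1/3) = 12)
E(x, f) = -4
I(p) = -4*p**2
(-21 + I(R))**2 = (-21 - 4*12**2)**2 = (-21 - 4*144)**2 = (-21 - 576)**2 = (-597)**2 = 356409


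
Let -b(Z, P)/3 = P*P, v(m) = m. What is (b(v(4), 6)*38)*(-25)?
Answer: 102600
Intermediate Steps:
b(Z, P) = -3*P² (b(Z, P) = -3*P*P = -3*P²)
(b(v(4), 6)*38)*(-25) = (-3*6²*38)*(-25) = (-3*36*38)*(-25) = -108*38*(-25) = -4104*(-25) = 102600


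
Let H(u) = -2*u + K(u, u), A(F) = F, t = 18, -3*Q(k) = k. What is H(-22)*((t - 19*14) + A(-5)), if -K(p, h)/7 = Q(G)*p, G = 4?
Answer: 122452/3 ≈ 40817.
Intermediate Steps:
Q(k) = -k/3
K(p, h) = 28*p/3 (K(p, h) = -7*(-⅓*4)*p = -(-28)*p/3 = 28*p/3)
H(u) = 22*u/3 (H(u) = -2*u + 28*u/3 = 22*u/3)
H(-22)*((t - 19*14) + A(-5)) = ((22/3)*(-22))*((18 - 19*14) - 5) = -484*((18 - 266) - 5)/3 = -484*(-248 - 5)/3 = -484/3*(-253) = 122452/3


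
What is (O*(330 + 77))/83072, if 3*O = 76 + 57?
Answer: 4921/22656 ≈ 0.21721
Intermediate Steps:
O = 133/3 (O = (76 + 57)/3 = (⅓)*133 = 133/3 ≈ 44.333)
(O*(330 + 77))/83072 = (133*(330 + 77)/3)/83072 = ((133/3)*407)*(1/83072) = (54131/3)*(1/83072) = 4921/22656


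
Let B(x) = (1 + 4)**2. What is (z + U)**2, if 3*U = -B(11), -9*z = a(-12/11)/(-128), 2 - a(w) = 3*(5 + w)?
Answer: 11173969849/160579584 ≈ 69.585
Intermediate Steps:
B(x) = 25 (B(x) = 5**2 = 25)
a(w) = -13 - 3*w (a(w) = 2 - 3*(5 + w) = 2 - (15 + 3*w) = 2 + (-15 - 3*w) = -13 - 3*w)
z = -107/12672 (z = -(-13 - (-36)/11)/(9*(-128)) = -(-13 - (-36)/11)*(-1)/(9*128) = -(-13 - 3*(-12/11))*(-1)/(9*128) = -(-13 + 36/11)*(-1)/(9*128) = -(-107)*(-1)/(99*128) = -1/9*107/1408 = -107/12672 ≈ -0.0084438)
U = -25/3 (U = (-1*25)/3 = (1/3)*(-25) = -25/3 ≈ -8.3333)
(z + U)**2 = (-107/12672 - 25/3)**2 = (-105707/12672)**2 = 11173969849/160579584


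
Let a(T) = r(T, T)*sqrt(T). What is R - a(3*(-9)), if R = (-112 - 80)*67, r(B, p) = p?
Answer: -12864 + 81*I*sqrt(3) ≈ -12864.0 + 140.3*I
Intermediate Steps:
a(T) = T**(3/2) (a(T) = T*sqrt(T) = T**(3/2))
R = -12864 (R = -192*67 = -12864)
R - a(3*(-9)) = -12864 - (3*(-9))**(3/2) = -12864 - (-27)**(3/2) = -12864 - (-81)*I*sqrt(3) = -12864 + 81*I*sqrt(3)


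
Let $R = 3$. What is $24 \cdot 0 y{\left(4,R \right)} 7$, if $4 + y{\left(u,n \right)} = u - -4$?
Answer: $0$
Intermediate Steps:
$y{\left(u,n \right)} = u$ ($y{\left(u,n \right)} = -4 + \left(u - -4\right) = -4 + \left(u + 4\right) = -4 + \left(4 + u\right) = u$)
$24 \cdot 0 y{\left(4,R \right)} 7 = 24 \cdot 0 \cdot 4 \cdot 7 = 24 \cdot 0 \cdot 7 = 24 \cdot 0 = 0$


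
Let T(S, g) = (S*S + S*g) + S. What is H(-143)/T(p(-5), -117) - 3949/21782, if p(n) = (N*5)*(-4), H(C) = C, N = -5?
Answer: -1601787/17425600 ≈ -0.091921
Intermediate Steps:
p(n) = 100 (p(n) = -5*5*(-4) = -25*(-4) = 100)
T(S, g) = S + S² + S*g (T(S, g) = (S² + S*g) + S = S + S² + S*g)
H(-143)/T(p(-5), -117) - 3949/21782 = -143*1/(100*(1 + 100 - 117)) - 3949/21782 = -143/(100*(-16)) - 3949*1/21782 = -143/(-1600) - 3949/21782 = -143*(-1/1600) - 3949/21782 = 143/1600 - 3949/21782 = -1601787/17425600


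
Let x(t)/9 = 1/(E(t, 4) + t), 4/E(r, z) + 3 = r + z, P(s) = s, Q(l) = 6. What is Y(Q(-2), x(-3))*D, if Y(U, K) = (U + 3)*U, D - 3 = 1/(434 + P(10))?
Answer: 11997/74 ≈ 162.12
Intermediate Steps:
E(r, z) = 4/(-3 + r + z) (E(r, z) = 4/(-3 + (r + z)) = 4/(-3 + r + z))
x(t) = 9/(t + 4/(1 + t)) (x(t) = 9/(4/(-3 + t + 4) + t) = 9/(4/(1 + t) + t) = 9/(t + 4/(1 + t)))
D = 1333/444 (D = 3 + 1/(434 + 10) = 3 + 1/444 = 1333/444 ≈ 3.0023)
Y(U, K) = U*(3 + U) (Y(U, K) = (3 + U)*U = U*(3 + U))
Y(Q(-2), x(-3))*D = (6*(3 + 6))*(1333/444) = (6*9)*(1333/444) = 54*(1333/444) = 11997/74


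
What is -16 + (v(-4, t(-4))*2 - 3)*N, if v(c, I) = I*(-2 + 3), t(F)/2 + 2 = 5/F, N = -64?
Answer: 1008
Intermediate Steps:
t(F) = -4 + 10/F (t(F) = -4 + 2*(5/F) = -4 + 10/F)
v(c, I) = I (v(c, I) = I*1 = I)
-16 + (v(-4, t(-4))*2 - 3)*N = -16 + ((-4 + 10/(-4))*2 - 3)*(-64) = -16 + ((-4 + 10*(-¼))*2 - 3)*(-64) = -16 + ((-4 - 5/2)*2 - 3)*(-64) = -16 + (-13/2*2 - 3)*(-64) = -16 + (-13 - 3)*(-64) = -16 - 16*(-64) = -16 + 1024 = 1008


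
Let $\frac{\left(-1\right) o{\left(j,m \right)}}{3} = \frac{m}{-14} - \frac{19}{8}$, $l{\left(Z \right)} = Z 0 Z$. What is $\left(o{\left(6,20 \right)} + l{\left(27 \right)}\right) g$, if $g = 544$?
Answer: $\frac{43452}{7} \approx 6207.4$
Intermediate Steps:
$l{\left(Z \right)} = 0$ ($l{\left(Z \right)} = 0 Z = 0$)
$o{\left(j,m \right)} = \frac{57}{8} + \frac{3 m}{14}$ ($o{\left(j,m \right)} = - 3 \left(\frac{m}{-14} - \frac{19}{8}\right) = - 3 \left(m \left(- \frac{1}{14}\right) - \frac{19}{8}\right) = - 3 \left(- \frac{m}{14} - \frac{19}{8}\right) = - 3 \left(- \frac{19}{8} - \frac{m}{14}\right) = \frac{57}{8} + \frac{3 m}{14}$)
$\left(o{\left(6,20 \right)} + l{\left(27 \right)}\right) g = \left(\left(\frac{57}{8} + \frac{3}{14} \cdot 20\right) + 0\right) 544 = \left(\left(\frac{57}{8} + \frac{30}{7}\right) + 0\right) 544 = \left(\frac{639}{56} + 0\right) 544 = \frac{639}{56} \cdot 544 = \frac{43452}{7}$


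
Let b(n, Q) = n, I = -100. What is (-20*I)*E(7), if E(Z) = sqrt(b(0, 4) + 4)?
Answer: 4000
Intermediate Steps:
E(Z) = 2 (E(Z) = sqrt(0 + 4) = sqrt(4) = 2)
(-20*I)*E(7) = -20*(-100)*2 = 2000*2 = 4000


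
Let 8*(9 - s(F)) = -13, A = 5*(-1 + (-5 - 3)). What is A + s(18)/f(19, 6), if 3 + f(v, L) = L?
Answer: -995/24 ≈ -41.458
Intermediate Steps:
f(v, L) = -3 + L
A = -45 (A = 5*(-1 - 8) = 5*(-9) = -45)
s(F) = 85/8 (s(F) = 9 - ⅛*(-13) = 9 + 13/8 = 85/8)
A + s(18)/f(19, 6) = -45 + (85/8)/(-3 + 6) = -45 + (85/8)/3 = -45 + (⅓)*(85/8) = -45 + 85/24 = -995/24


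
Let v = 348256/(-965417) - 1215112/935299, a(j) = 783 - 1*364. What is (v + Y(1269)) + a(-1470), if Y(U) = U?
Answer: 1522686787034656/902953554683 ≈ 1686.3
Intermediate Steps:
a(j) = 419 (a(j) = 783 - 364 = 419)
v = -1498813270248/902953554683 (v = 348256*(-1/965417) - 1215112*1/935299 = -348256/965417 - 1215112/935299 = -1498813270248/902953554683 ≈ -1.6599)
(v + Y(1269)) + a(-1470) = (-1498813270248/902953554683 + 1269) + 419 = 1144349247622479/902953554683 + 419 = 1522686787034656/902953554683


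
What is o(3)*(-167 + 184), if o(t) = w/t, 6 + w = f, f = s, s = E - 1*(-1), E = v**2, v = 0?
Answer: -85/3 ≈ -28.333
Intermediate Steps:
E = 0 (E = 0**2 = 0)
s = 1 (s = 0 - 1*(-1) = 0 + 1 = 1)
f = 1
w = -5 (w = -6 + 1 = -5)
o(t) = -5/t
o(3)*(-167 + 184) = (-5/3)*(-167 + 184) = -5*1/3*17 = -5/3*17 = -85/3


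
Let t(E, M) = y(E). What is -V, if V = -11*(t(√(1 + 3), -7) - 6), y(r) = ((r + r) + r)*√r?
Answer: -66 + 66*√2 ≈ 27.338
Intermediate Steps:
y(r) = 3*r^(3/2) (y(r) = (2*r + r)*√r = (3*r)*√r = 3*r^(3/2))
t(E, M) = 3*E^(3/2)
V = 66 - 66*√2 (V = -11*(3*(√(1 + 3))^(3/2) - 6) = -11*(3*(√4)^(3/2) - 6) = -11*(3*2^(3/2) - 6) = -11*(3*(2*√2) - 6) = -11*(6*√2 - 6) = -11*(-6 + 6*√2) = 66 - 66*√2 ≈ -27.338)
-V = -(66 - 66*√2) = -66 + 66*√2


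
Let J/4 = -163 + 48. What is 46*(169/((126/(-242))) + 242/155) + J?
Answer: -149591954/9765 ≈ -15319.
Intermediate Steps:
J = -460 (J = 4*(-163 + 48) = 4*(-115) = -460)
46*(169/((126/(-242))) + 242/155) + J = 46*(169/((126/(-242))) + 242/155) - 460 = 46*(169/((126*(-1/242))) + 242*(1/155)) - 460 = 46*(169/(-63/121) + 242/155) - 460 = 46*(169*(-121/63) + 242/155) - 460 = 46*(-20449/63 + 242/155) - 460 = 46*(-3154349/9765) - 460 = -145100054/9765 - 460 = -149591954/9765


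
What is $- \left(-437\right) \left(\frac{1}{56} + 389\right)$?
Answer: $\frac{9520045}{56} \approx 1.7 \cdot 10^{5}$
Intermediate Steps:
$- \left(-437\right) \left(\frac{1}{56} + 389\right) = - \frac{\left(-437\right) 21785}{56} = \left(-1\right) \left(- \frac{9520045}{56}\right) = \frac{9520045}{56}$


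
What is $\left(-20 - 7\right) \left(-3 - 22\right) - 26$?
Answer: $649$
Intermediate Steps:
$\left(-20 - 7\right) \left(-3 - 22\right) - 26 = - 27 \left(-3 - 22\right) - 26 = \left(-27\right) \left(-25\right) - 26 = 675 - 26 = 649$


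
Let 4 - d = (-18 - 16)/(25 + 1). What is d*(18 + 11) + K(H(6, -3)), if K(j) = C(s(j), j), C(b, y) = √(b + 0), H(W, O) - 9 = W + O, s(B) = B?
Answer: 2001/13 + 2*√3 ≈ 157.39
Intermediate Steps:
H(W, O) = 9 + O + W (H(W, O) = 9 + (W + O) = 9 + (O + W) = 9 + O + W)
C(b, y) = √b
K(j) = √j
d = 69/13 (d = 4 - (-18 - 16)/(25 + 1) = 4 - (-34)/26 = 4 - 1*(-17/13) = 4 + 17/13 = 69/13 ≈ 5.3077)
d*(18 + 11) + K(H(6, -3)) = 69*(18 + 11)/13 + √(9 - 3 + 6) = (69/13)*29 + √12 = 2001/13 + 2*√3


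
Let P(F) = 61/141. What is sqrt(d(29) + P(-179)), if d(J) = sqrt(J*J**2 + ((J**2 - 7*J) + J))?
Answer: sqrt(8601 + 238572*sqrt(174))/141 ≈ 12.599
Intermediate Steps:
P(F) = 61/141 (P(F) = 61*(1/141) = 61/141)
d(J) = sqrt(J**2 + J**3 - 6*J) (d(J) = sqrt(J**3 + (J**2 - 6*J)) = sqrt(J**2 + J**3 - 6*J))
sqrt(d(29) + P(-179)) = sqrt(sqrt(29*(-6 + 29 + 29**2)) + 61/141) = sqrt(sqrt(29*(-6 + 29 + 841)) + 61/141) = sqrt(sqrt(29*864) + 61/141) = sqrt(sqrt(25056) + 61/141) = sqrt(12*sqrt(174) + 61/141) = sqrt(61/141 + 12*sqrt(174))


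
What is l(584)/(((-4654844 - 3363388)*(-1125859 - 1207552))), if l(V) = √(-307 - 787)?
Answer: I*√1094/18709830749352 ≈ 1.7678e-12*I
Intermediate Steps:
l(V) = I*√1094 (l(V) = √(-1094) = I*√1094)
l(584)/(((-4654844 - 3363388)*(-1125859 - 1207552))) = (I*√1094)/(((-4654844 - 3363388)*(-1125859 - 1207552))) = (I*√1094)/((-8018232*(-2333411))) = (I*√1094)/18709830749352 = (I*√1094)*(1/18709830749352) = I*√1094/18709830749352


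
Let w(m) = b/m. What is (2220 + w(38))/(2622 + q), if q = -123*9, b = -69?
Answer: 28097/19190 ≈ 1.4641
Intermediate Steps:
w(m) = -69/m
q = -1107
(2220 + w(38))/(2622 + q) = (2220 - 69/38)/(2622 - 1107) = (2220 - 69*1/38)/1515 = (2220 - 69/38)*(1/1515) = (84291/38)*(1/1515) = 28097/19190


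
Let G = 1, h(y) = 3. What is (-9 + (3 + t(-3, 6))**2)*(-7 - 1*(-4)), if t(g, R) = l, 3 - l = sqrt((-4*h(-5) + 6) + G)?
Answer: -66 + 36*I*sqrt(5) ≈ -66.0 + 80.498*I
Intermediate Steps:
l = 3 - I*sqrt(5) (l = 3 - sqrt((-4*3 + 6) + 1) = 3 - sqrt((-12 + 6) + 1) = 3 - sqrt(-6 + 1) = 3 - sqrt(-5) = 3 - I*sqrt(5) ≈ 3.0 - 2.2361*I)
t(g, R) = 3 - I*sqrt(5)
(-9 + (3 + t(-3, 6))**2)*(-7 - 1*(-4)) = (-9 + (3 + (3 - I*sqrt(5)))**2)*(-7 - 1*(-4)) = (-9 + (6 - I*sqrt(5))**2)*(-7 + 4) = (-9 + (6 - I*sqrt(5))**2)*(-3) = 27 - 3*(6 - I*sqrt(5))**2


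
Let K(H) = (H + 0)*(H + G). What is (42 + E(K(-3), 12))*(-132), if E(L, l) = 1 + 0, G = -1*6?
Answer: -5676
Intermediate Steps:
G = -6
K(H) = H*(-6 + H) (K(H) = (H + 0)*(H - 6) = H*(-6 + H))
E(L, l) = 1
(42 + E(K(-3), 12))*(-132) = (42 + 1)*(-132) = 43*(-132) = -5676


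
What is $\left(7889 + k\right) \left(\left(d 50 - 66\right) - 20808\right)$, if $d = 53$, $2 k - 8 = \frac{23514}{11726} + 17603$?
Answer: $- \frac{1783869579968}{5863} \approx -3.0426 \cdot 10^{8}$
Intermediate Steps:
$k = \frac{51632525}{5863}$ ($k = 4 + \frac{\frac{23514}{11726} + 17603}{2} = 4 + \frac{23514 \cdot \frac{1}{11726} + 17603}{2} = 4 + \frac{\frac{11757}{5863} + 17603}{2} = 4 + \frac{1}{2} \cdot \frac{103218146}{5863} = 4 + \frac{51609073}{5863} = \frac{51632525}{5863} \approx 8806.5$)
$\left(7889 + k\right) \left(\left(d 50 - 66\right) - 20808\right) = \left(7889 + \frac{51632525}{5863}\right) \left(\left(53 \cdot 50 - 66\right) - 20808\right) = \frac{97885732 \left(\left(2650 - 66\right) - 20808\right)}{5863} = \frac{97885732 \left(2584 - 20808\right)}{5863} = \frac{97885732}{5863} \left(-18224\right) = - \frac{1783869579968}{5863}$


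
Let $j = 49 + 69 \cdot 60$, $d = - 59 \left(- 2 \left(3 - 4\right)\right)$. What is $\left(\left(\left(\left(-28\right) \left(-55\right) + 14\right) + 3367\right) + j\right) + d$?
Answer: $8992$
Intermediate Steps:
$d = -118$ ($d = - 59 \left(\left(-2\right) \left(-1\right)\right) = \left(-59\right) 2 = -118$)
$j = 4189$ ($j = 49 + 4140 = 4189$)
$\left(\left(\left(\left(-28\right) \left(-55\right) + 14\right) + 3367\right) + j\right) + d = \left(\left(\left(\left(-28\right) \left(-55\right) + 14\right) + 3367\right) + 4189\right) - 118 = \left(\left(\left(1540 + 14\right) + 3367\right) + 4189\right) - 118 = \left(\left(1554 + 3367\right) + 4189\right) - 118 = \left(4921 + 4189\right) - 118 = 9110 - 118 = 8992$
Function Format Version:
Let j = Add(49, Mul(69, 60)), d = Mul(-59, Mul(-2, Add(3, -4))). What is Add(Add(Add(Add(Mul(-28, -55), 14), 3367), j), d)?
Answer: 8992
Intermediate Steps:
d = -118 (d = Mul(-59, Mul(-2, -1)) = Mul(-59, 2) = -118)
j = 4189 (j = Add(49, 4140) = 4189)
Add(Add(Add(Add(Mul(-28, -55), 14), 3367), j), d) = Add(Add(Add(Add(Mul(-28, -55), 14), 3367), 4189), -118) = Add(Add(Add(Add(1540, 14), 3367), 4189), -118) = Add(Add(Add(1554, 3367), 4189), -118) = Add(Add(4921, 4189), -118) = Add(9110, -118) = 8992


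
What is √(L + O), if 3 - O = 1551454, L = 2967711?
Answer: 2*√354065 ≈ 1190.1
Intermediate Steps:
O = -1551451 (O = 3 - 1*1551454 = 3 - 1551454 = -1551451)
√(L + O) = √(2967711 - 1551451) = √1416260 = 2*√354065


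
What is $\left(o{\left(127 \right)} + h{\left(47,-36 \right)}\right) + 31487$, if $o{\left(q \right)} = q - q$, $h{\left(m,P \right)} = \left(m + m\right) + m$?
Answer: $31628$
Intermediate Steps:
$h{\left(m,P \right)} = 3 m$ ($h{\left(m,P \right)} = 2 m + m = 3 m$)
$o{\left(q \right)} = 0$
$\left(o{\left(127 \right)} + h{\left(47,-36 \right)}\right) + 31487 = \left(0 + 3 \cdot 47\right) + 31487 = \left(0 + 141\right) + 31487 = 141 + 31487 = 31628$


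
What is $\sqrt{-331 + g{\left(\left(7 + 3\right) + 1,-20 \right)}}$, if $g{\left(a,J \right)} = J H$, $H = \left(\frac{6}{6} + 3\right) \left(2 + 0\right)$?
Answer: $i \sqrt{491} \approx 22.159 i$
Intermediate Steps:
$H = 8$ ($H = \left(6 \cdot \frac{1}{6} + 3\right) 2 = \left(1 + 3\right) 2 = 4 \cdot 2 = 8$)
$g{\left(a,J \right)} = 8 J$ ($g{\left(a,J \right)} = J 8 = 8 J$)
$\sqrt{-331 + g{\left(\left(7 + 3\right) + 1,-20 \right)}} = \sqrt{-331 + 8 \left(-20\right)} = \sqrt{-331 - 160} = \sqrt{-491} = i \sqrt{491}$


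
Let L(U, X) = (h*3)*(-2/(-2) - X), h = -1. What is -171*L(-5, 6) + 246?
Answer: -2319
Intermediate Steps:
L(U, X) = -3 + 3*X (L(U, X) = (-1*3)*(-2/(-2) - X) = -3*(-2*(-1/2) - X) = -3*(1 - X) = -3 + 3*X)
-171*L(-5, 6) + 246 = -171*(-3 + 3*6) + 246 = -171*(-3 + 18) + 246 = -171*15 + 246 = -2565 + 246 = -2319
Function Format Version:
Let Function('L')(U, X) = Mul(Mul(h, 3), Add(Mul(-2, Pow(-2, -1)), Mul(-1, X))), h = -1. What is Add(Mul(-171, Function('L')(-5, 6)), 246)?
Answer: -2319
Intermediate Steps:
Function('L')(U, X) = Add(-3, Mul(3, X)) (Function('L')(U, X) = Mul(Mul(-1, 3), Add(Mul(-2, Pow(-2, -1)), Mul(-1, X))) = Mul(-3, Add(Mul(-2, Rational(-1, 2)), Mul(-1, X))) = Mul(-3, Add(1, Mul(-1, X))) = Add(-3, Mul(3, X)))
Add(Mul(-171, Function('L')(-5, 6)), 246) = Add(Mul(-171, Add(-3, Mul(3, 6))), 246) = Add(Mul(-171, Add(-3, 18)), 246) = Add(Mul(-171, 15), 246) = Add(-2565, 246) = -2319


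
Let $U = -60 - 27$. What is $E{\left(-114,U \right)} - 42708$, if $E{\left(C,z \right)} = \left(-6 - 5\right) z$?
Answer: $-41751$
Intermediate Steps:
$U = -87$
$E{\left(C,z \right)} = - 11 z$
$E{\left(-114,U \right)} - 42708 = \left(-11\right) \left(-87\right) - 42708 = 957 - 42708 = -41751$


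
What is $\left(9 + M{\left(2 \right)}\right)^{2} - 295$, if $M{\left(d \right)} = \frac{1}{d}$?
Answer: $- \frac{819}{4} \approx -204.75$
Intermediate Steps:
$\left(9 + M{\left(2 \right)}\right)^{2} - 295 = \left(9 + \frac{1}{2}\right)^{2} - 295 = \left(\frac{19}{2}\right)^{2} - 295 = \frac{361}{4} - 295 = - \frac{819}{4}$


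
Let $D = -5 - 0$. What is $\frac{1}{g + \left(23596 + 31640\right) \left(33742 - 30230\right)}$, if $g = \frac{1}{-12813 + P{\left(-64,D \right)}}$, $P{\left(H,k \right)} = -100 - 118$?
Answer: $\frac{13031}{2527868469791} \approx 5.1549 \cdot 10^{-9}$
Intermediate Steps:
$D = -5$ ($D = -5 + 0 = -5$)
$P{\left(H,k \right)} = -218$ ($P{\left(H,k \right)} = -100 - 118 = -218$)
$g = - \frac{1}{13031}$ ($g = \frac{1}{-12813 - 218} = \frac{1}{-13031} = - \frac{1}{13031} \approx -7.674 \cdot 10^{-5}$)
$\frac{1}{g + \left(23596 + 31640\right) \left(33742 - 30230\right)} = \frac{1}{- \frac{1}{13031} + \left(23596 + 31640\right) \left(33742 - 30230\right)} = \frac{1}{- \frac{1}{13031} + 55236 \cdot 3512} = \frac{1}{- \frac{1}{13031} + 193988832} = \frac{1}{\frac{2527868469791}{13031}} = \frac{13031}{2527868469791}$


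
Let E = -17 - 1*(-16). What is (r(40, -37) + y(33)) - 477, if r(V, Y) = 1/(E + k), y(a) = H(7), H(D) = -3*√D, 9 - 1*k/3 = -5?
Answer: -19556/41 - 3*√7 ≈ -484.91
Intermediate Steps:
k = 42 (k = 27 - 3*(-5) = 27 + 15 = 42)
y(a) = -3*√7
E = -1 (E = -17 + 16 = -1)
r(V, Y) = 1/41 (r(V, Y) = 1/(-1 + 42) = 1/41)
(r(40, -37) + y(33)) - 477 = (1/41 - 3*√7) - 477 = -19556/41 - 3*√7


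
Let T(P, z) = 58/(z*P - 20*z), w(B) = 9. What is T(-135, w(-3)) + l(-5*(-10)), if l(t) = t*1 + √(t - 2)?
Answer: 69692/1395 + 4*√3 ≈ 56.887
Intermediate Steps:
T(P, z) = 58/(-20*z + P*z) (T(P, z) = 58/(P*z - 20*z) = 58/(-20*z + P*z))
l(t) = t + √(-2 + t)
T(-135, w(-3)) + l(-5*(-10)) = 58/(9*(-20 - 135)) + (-5*(-10) + √(-2 - 5*(-10))) = 58*(⅑)/(-155) + (50 + √(-2 + 50)) = 58*(⅑)*(-1/155) + (50 + √48) = -58/1395 + (50 + 4*√3) = 69692/1395 + 4*√3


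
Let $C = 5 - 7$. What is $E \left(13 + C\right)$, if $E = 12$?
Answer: $132$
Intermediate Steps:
$C = -2$
$E \left(13 + C\right) = 12 \left(13 - 2\right) = 12 \cdot 11 = 132$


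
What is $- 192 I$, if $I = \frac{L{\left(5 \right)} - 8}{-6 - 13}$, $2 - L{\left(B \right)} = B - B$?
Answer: $- \frac{1152}{19} \approx -60.632$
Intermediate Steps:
$L{\left(B \right)} = 2$ ($L{\left(B \right)} = 2 - \left(B - B\right) = 2 - 0 = 2 + 0 = 2$)
$I = \frac{6}{19}$ ($I = \frac{2 - 8}{-6 - 13} = - \frac{6}{-6 - 13} = - \frac{6}{-19} = \left(-6\right) \left(- \frac{1}{19}\right) = \frac{6}{19} \approx 0.31579$)
$- 192 I = \left(-192\right) \frac{6}{19} = - \frac{1152}{19}$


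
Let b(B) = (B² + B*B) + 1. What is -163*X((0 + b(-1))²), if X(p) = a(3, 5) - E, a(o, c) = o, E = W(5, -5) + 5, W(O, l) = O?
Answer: 1141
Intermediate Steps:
b(B) = 1 + 2*B² (b(B) = (B² + B²) + 1 = 2*B² + 1 = 1 + 2*B²)
E = 10 (E = 5 + 5 = 10)
X(p) = -7 (X(p) = 3 - 1*10 = 3 - 10 = -7)
-163*X((0 + b(-1))²) = -163*(-7) = 1141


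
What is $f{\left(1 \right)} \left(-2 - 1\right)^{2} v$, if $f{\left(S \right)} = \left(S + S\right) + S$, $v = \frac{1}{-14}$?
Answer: $- \frac{27}{14} \approx -1.9286$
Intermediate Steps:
$v = - \frac{1}{14} \approx -0.071429$
$f{\left(S \right)} = 3 S$ ($f{\left(S \right)} = 2 S + S = 3 S$)
$f{\left(1 \right)} \left(-2 - 1\right)^{2} v = 3 \cdot 1 \left(-2 - 1\right)^{2} \left(- \frac{1}{14}\right) = 3 \left(-3\right)^{2} \left(- \frac{1}{14}\right) = 3 \cdot 9 \left(- \frac{1}{14}\right) = 27 \left(- \frac{1}{14}\right) = - \frac{27}{14}$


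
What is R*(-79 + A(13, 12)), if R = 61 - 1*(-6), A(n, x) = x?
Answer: -4489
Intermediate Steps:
R = 67 (R = 61 + 6 = 67)
R*(-79 + A(13, 12)) = 67*(-79 + 12) = 67*(-67) = -4489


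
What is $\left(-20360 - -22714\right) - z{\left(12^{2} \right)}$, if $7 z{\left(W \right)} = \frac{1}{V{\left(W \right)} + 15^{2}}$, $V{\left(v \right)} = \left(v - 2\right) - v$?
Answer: $\frac{3674593}{1561} \approx 2354.0$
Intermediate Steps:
$V{\left(v \right)} = -2$ ($V{\left(v \right)} = \left(-2 + v\right) - v = -2$)
$z{\left(W \right)} = \frac{1}{1561}$ ($z{\left(W \right)} = \frac{1}{7 \left(-2 + 15^{2}\right)} = \frac{1}{7 \left(-2 + 225\right)} = \frac{1}{7 \cdot 223} = \frac{1}{7} \cdot \frac{1}{223} = \frac{1}{1561}$)
$\left(-20360 - -22714\right) - z{\left(12^{2} \right)} = \left(-20360 - -22714\right) - \frac{1}{1561} = \left(-20360 + 22714\right) - \frac{1}{1561} = 2354 - \frac{1}{1561} = \frac{3674593}{1561}$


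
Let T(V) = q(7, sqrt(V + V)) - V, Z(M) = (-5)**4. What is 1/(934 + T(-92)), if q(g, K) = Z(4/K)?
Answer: 1/1651 ≈ 0.00060569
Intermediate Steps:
Z(M) = 625
q(g, K) = 625
T(V) = 625 - V
1/(934 + T(-92)) = 1/(934 + (625 - 1*(-92))) = 1/(934 + (625 + 92)) = 1/(934 + 717) = 1/1651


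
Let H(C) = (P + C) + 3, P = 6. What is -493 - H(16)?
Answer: -518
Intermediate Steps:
H(C) = 9 + C (H(C) = (6 + C) + 3 = 9 + C)
-493 - H(16) = -493 - (9 + 16) = -493 - 1*25 = -493 - 25 = -518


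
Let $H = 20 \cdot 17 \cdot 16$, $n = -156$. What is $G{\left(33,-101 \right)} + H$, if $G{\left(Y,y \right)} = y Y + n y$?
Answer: $17863$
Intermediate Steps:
$G{\left(Y,y \right)} = - 156 y + Y y$ ($G{\left(Y,y \right)} = y Y - 156 y = Y y - 156 y = - 156 y + Y y$)
$H = 5440$ ($H = 340 \cdot 16 = 5440$)
$G{\left(33,-101 \right)} + H = - 101 \left(-156 + 33\right) + 5440 = \left(-101\right) \left(-123\right) + 5440 = 12423 + 5440 = 17863$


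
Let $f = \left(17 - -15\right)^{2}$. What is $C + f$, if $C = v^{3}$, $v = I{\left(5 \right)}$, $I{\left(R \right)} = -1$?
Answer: $1023$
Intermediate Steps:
$v = -1$
$C = -1$ ($C = \left(-1\right)^{3} = -1$)
$f = 1024$ ($f = \left(17 + 15\right)^{2} = 32^{2} = 1024$)
$C + f = -1 + 1024 = 1023$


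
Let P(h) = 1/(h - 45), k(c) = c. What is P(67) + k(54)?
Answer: 1189/22 ≈ 54.045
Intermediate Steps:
P(h) = 1/(-45 + h)
P(67) + k(54) = 1/(-45 + 67) + 54 = 1/22 + 54 = 1189/22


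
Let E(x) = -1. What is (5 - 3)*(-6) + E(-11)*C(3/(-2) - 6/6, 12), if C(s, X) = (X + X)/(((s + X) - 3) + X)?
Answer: -492/37 ≈ -13.297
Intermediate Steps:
C(s, X) = 2*X/(-3 + s + 2*X) (C(s, X) = (2*X)/(((X + s) - 3) + X) = (2*X)/((-3 + X + s) + X) = (2*X)/(-3 + s + 2*X) = 2*X/(-3 + s + 2*X))
(5 - 3)*(-6) + E(-11)*C(3/(-2) - 6/6, 12) = (5 - 3)*(-6) - 2*12/(-3 + (3/(-2) - 6/6) + 2*12) = 2*(-6) - 2*12/(-3 + (3*(-½) - 6*⅙) + 24) = -12 - 2*12/(-3 + (-3/2 - 1) + 24) = -12 - 2*12/(-3 - 5/2 + 24) = -12 - 2*12/37/2 = -12 - 2*12*2/37 = -12 - 1*48/37 = -12 - 48/37 = -492/37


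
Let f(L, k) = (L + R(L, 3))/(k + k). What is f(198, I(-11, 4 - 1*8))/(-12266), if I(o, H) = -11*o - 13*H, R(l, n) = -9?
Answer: -189/4244036 ≈ -4.4533e-5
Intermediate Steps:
I(o, H) = -13*H - 11*o
f(L, k) = (-9 + L)/(2*k) (f(L, k) = (L - 9)/(k + k) = (-9 + L)/((2*k)) = (-9 + L)*(1/(2*k)) = (-9 + L)/(2*k))
f(198, I(-11, 4 - 1*8))/(-12266) = ((-9 + 198)/(2*(-13*(4 - 1*8) - 11*(-11))))/(-12266) = ((½)*189/(-13*(4 - 8) + 121))*(-1/12266) = ((½)*189/(-13*(-4) + 121))*(-1/12266) = ((½)*189/(52 + 121))*(-1/12266) = ((½)*189/173)*(-1/12266) = ((½)*(1/173)*189)*(-1/12266) = (189/346)*(-1/12266) = -189/4244036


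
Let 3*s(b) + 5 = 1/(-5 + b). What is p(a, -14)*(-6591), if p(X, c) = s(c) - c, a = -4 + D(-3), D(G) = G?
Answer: -1542294/19 ≈ -81173.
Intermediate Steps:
s(b) = -5/3 + 1/(3*(-5 + b))
a = -7 (a = -4 - 3 = -7)
p(X, c) = -c + (26 - 5*c)/(3*(-5 + c)) (p(X, c) = (26 - 5*c)/(3*(-5 + c)) - c = -c + (26 - 5*c)/(3*(-5 + c)))
p(a, -14)*(-6591) = ((26 - 3*(-14)² + 10*(-14))/(3*(-5 - 14)))*(-6591) = ((⅓)*(26 - 3*196 - 140)/(-19))*(-6591) = ((⅓)*(-1/19)*(26 - 588 - 140))*(-6591) = ((⅓)*(-1/19)*(-702))*(-6591) = (234/19)*(-6591) = -1542294/19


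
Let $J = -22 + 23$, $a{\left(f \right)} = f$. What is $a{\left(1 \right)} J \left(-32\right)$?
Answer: $-32$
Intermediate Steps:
$J = 1$
$a{\left(1 \right)} J \left(-32\right) = 1 \cdot 1 \left(-32\right) = 1 \left(-32\right) = -32$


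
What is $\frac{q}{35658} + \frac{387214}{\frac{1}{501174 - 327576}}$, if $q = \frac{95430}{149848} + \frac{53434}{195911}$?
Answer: $\frac{35182972253607523012258445}{523403662472712} \approx 6.722 \cdot 10^{10}$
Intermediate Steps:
$q = \frac{13351382381}{14678435764}$ ($q = 95430 \cdot \frac{1}{149848} + 53434 \cdot \frac{1}{195911} = \frac{47715}{74924} + \frac{53434}{195911} = \frac{13351382381}{14678435764} \approx 0.90959$)
$\frac{q}{35658} + \frac{387214}{\frac{1}{501174 - 327576}} = \frac{13351382381}{14678435764 \cdot 35658} + \frac{387214}{\frac{1}{501174 - 327576}} = \frac{13351382381}{14678435764} \cdot \frac{1}{35658} + \frac{387214}{\frac{1}{173598}} = \frac{13351382381}{523403662472712} + 387214 \frac{1}{\frac{1}{173598}} = \frac{13351382381}{523403662472712} + 387214 \cdot 173598 = \frac{13351382381}{523403662472712} + 67219575972 = \frac{35182972253607523012258445}{523403662472712}$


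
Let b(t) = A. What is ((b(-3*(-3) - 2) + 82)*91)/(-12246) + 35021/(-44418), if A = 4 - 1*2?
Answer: -9851261/6973626 ≈ -1.4126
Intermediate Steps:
A = 2 (A = 4 - 2 = 2)
b(t) = 2
((b(-3*(-3) - 2) + 82)*91)/(-12246) + 35021/(-44418) = ((2 + 82)*91)/(-12246) + 35021/(-44418) = (84*91)*(-1/12246) + 35021*(-1/44418) = 7644*(-1/12246) - 35021/44418 = -98/157 - 35021/44418 = -9851261/6973626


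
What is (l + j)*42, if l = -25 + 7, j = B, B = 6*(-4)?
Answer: -1764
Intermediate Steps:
B = -24
j = -24
l = -18
(l + j)*42 = (-18 - 24)*42 = -42*42 = -1764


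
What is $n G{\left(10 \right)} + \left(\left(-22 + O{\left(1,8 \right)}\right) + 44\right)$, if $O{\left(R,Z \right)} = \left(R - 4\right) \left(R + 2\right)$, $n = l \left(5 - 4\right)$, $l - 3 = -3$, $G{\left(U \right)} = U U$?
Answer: $13$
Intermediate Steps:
$G{\left(U \right)} = U^{2}$
$l = 0$ ($l = 3 - 3 = 0$)
$n = 0$ ($n = 0 \left(5 - 4\right) = 0 \cdot 1 = 0$)
$O{\left(R,Z \right)} = \left(-4 + R\right) \left(2 + R\right)$
$n G{\left(10 \right)} + \left(\left(-22 + O{\left(1,8 \right)}\right) + 44\right) = 0 \cdot 10^{2} + \left(\left(-22 - \left(10 - 1\right)\right) + 44\right) = 0 \cdot 100 + \left(\left(-22 - 9\right) + 44\right) = 0 + \left(\left(-22 - 9\right) + 44\right) = 0 + \left(-31 + 44\right) = 0 + 13 = 13$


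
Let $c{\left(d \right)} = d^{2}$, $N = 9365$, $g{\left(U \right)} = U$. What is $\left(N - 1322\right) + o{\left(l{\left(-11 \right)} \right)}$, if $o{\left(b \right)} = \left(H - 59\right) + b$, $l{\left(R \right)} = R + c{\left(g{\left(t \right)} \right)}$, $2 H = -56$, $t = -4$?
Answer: $7961$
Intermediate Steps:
$H = -28$ ($H = \frac{1}{2} \left(-56\right) = -28$)
$l{\left(R \right)} = 16 + R$ ($l{\left(R \right)} = R + \left(-4\right)^{2} = R + 16 = 16 + R$)
$o{\left(b \right)} = -87 + b$ ($o{\left(b \right)} = \left(-28 - 59\right) + b = -87 + b$)
$\left(N - 1322\right) + o{\left(l{\left(-11 \right)} \right)} = \left(9365 - 1322\right) + \left(-87 + \left(16 - 11\right)\right) = 8043 + \left(-87 + 5\right) = 8043 - 82 = 7961$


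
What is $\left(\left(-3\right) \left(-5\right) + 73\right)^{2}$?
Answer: $7744$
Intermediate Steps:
$\left(\left(-3\right) \left(-5\right) + 73\right)^{2} = \left(15 + 73\right)^{2} = 88^{2} = 7744$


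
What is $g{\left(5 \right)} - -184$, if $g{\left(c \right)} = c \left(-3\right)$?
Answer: $169$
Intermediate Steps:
$g{\left(c \right)} = - 3 c$
$g{\left(5 \right)} - -184 = \left(-3\right) 5 - -184 = -15 + 184 = 169$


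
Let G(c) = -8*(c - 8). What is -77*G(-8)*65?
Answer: -640640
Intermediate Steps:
G(c) = 64 - 8*c (G(c) = -8*(-8 + c) = 64 - 8*c)
-77*G(-8)*65 = -77*(64 - 8*(-8))*65 = -77*(64 + 64)*65 = -77*128*65 = -9856*65 = -640640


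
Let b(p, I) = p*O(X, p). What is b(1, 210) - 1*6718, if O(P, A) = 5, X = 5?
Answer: -6713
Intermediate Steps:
b(p, I) = 5*p (b(p, I) = p*5 = 5*p)
b(1, 210) - 1*6718 = 5*1 - 1*6718 = 5 - 6718 = -6713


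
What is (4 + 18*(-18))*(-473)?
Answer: 151360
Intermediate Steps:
(4 + 18*(-18))*(-473) = (4 - 324)*(-473) = -320*(-473) = 151360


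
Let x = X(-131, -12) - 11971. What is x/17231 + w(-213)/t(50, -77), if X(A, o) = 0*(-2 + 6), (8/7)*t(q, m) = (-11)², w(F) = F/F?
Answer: -10001589/14594657 ≈ -0.68529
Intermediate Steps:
w(F) = 1
t(q, m) = 847/8 (t(q, m) = (7/8)*(-11)² = (7/8)*121 = 847/8)
X(A, o) = 0 (X(A, o) = 0*4 = 0)
x = -11971 (x = 0 - 11971 = -11971)
x/17231 + w(-213)/t(50, -77) = -11971/17231 + 1/(847/8) = -11971*1/17231 + 1*(8/847) = -11971/17231 + 8/847 = -10001589/14594657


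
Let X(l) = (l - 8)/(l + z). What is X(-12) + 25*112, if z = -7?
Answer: 53220/19 ≈ 2801.1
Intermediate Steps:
X(l) = (-8 + l)/(-7 + l) (X(l) = (l - 8)/(l - 7) = (-8 + l)/(-7 + l))
X(-12) + 25*112 = (-8 - 12)/(-7 - 12) + 25*112 = -20/(-19) + 2800 = -1/19*(-20) + 2800 = 20/19 + 2800 = 53220/19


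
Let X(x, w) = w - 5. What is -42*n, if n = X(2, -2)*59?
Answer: 17346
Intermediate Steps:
X(x, w) = -5 + w
n = -413 (n = (-5 - 2)*59 = -7*59 = -413)
-42*n = -42*(-413) = 17346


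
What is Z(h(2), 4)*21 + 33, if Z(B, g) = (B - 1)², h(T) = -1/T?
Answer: 321/4 ≈ 80.250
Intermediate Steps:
Z(B, g) = (-1 + B)²
Z(h(2), 4)*21 + 33 = (-1 - 1/2)²*21 + 33 = (-1 - 1*½)²*21 + 33 = (-1 - ½)²*21 + 33 = (-3/2)²*21 + 33 = (9/4)*21 + 33 = 189/4 + 33 = 321/4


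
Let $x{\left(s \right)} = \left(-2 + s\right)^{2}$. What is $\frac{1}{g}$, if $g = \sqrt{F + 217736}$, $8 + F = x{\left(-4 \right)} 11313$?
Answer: $\frac{\sqrt{1929}}{34722} \approx 0.0012649$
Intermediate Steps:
$F = 407260$ ($F = -8 + \left(-2 - 4\right)^{2} \cdot 11313 = -8 + \left(-6\right)^{2} \cdot 11313 = -8 + 36 \cdot 11313 = -8 + 407268 = 407260$)
$g = 18 \sqrt{1929}$ ($g = \sqrt{407260 + 217736} = \sqrt{624996} = 18 \sqrt{1929} \approx 790.57$)
$\frac{1}{g} = \frac{1}{18 \sqrt{1929}} = \frac{\sqrt{1929}}{34722}$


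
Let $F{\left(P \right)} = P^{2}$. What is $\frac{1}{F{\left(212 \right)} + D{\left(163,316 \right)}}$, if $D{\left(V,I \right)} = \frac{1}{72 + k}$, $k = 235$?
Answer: $\frac{307}{13797809} \approx 2.225 \cdot 10^{-5}$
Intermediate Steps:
$D{\left(V,I \right)} = \frac{1}{307}$ ($D{\left(V,I \right)} = \frac{1}{72 + 235} = \frac{1}{307}$)
$\frac{1}{F{\left(212 \right)} + D{\left(163,316 \right)}} = \frac{1}{212^{2} + \frac{1}{307}} = \frac{1}{44944 + \frac{1}{307}} = \frac{1}{\frac{13797809}{307}} = \frac{307}{13797809}$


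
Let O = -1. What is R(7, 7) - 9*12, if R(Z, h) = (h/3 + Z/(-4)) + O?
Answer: -1301/12 ≈ -108.42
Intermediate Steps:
R(Z, h) = -1 - Z/4 + h/3 (R(Z, h) = (h/3 + Z/(-4)) - 1 = (h*(⅓) + Z*(-¼)) - 1 = (h/3 - Z/4) - 1 = (-Z/4 + h/3) - 1 = -1 - Z/4 + h/3)
R(7, 7) - 9*12 = (-1 - ¼*7 + (⅓)*7) - 9*12 = (-1 - 7/4 + 7/3) - 108 = -5/12 - 108 = -1301/12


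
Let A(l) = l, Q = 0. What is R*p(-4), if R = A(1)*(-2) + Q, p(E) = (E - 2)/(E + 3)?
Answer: -12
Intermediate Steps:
p(E) = (-2 + E)/(3 + E)
R = -2 (R = 1*(-2) + 0 = -2 + 0 = -2)
R*p(-4) = -2*(-2 - 4)/(3 - 4) = -2*(-6)/(-1) = -(-2)*(-6) = -2*6 = -12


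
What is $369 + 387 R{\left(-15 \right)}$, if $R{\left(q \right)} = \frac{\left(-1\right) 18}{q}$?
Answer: $\frac{4167}{5} \approx 833.4$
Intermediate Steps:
$R{\left(q \right)} = - \frac{18}{q}$
$369 + 387 R{\left(-15 \right)} = 369 + 387 \left(- \frac{18}{-15}\right) = 369 + 387 \left(\left(-18\right) \left(- \frac{1}{15}\right)\right) = 369 + 387 \cdot \frac{6}{5} = 369 + \frac{2322}{5} = \frac{4167}{5}$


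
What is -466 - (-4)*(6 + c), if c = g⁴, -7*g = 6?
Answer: -1056058/2401 ≈ -439.84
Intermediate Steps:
g = -6/7 (g = -⅐*6 = -6/7 ≈ -0.85714)
c = 1296/2401 (c = (-6/7)⁴ = 1296/2401 ≈ 0.53977)
-466 - (-4)*(6 + c) = -466 - (-4)*(6 + 1296/2401) = -466 - (-4)*15702/2401 = -466 - 1*(-62808/2401) = -466 + 62808/2401 = -1056058/2401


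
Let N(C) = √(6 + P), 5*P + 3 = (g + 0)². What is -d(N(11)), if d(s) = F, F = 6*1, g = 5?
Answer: -6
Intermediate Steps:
F = 6
P = 22/5 (P = -⅗ + (5 + 0)²/5 = -⅗ + (⅕)*5² = -⅗ + (⅕)*25 = -⅗ + 5 = 22/5 ≈ 4.4000)
N(C) = 2*√65/5 (N(C) = √(6 + 22/5) = √(52/5) = 2*√65/5)
d(s) = 6
-d(N(11)) = -1*6 = -6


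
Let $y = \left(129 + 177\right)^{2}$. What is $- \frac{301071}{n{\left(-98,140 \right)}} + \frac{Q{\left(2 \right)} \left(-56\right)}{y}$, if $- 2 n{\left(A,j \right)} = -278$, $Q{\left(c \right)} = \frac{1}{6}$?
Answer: $- \frac{21143314090}{9761553} \approx -2166.0$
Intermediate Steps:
$Q{\left(c \right)} = \frac{1}{6}$
$n{\left(A,j \right)} = 139$ ($n{\left(A,j \right)} = \left(- \frac{1}{2}\right) \left(-278\right) = 139$)
$y = 93636$ ($y = 306^{2} = 93636$)
$- \frac{301071}{n{\left(-98,140 \right)}} + \frac{Q{\left(2 \right)} \left(-56\right)}{y} = - \frac{301071}{139} + \frac{\frac{1}{6} \left(-56\right)}{93636} = \left(-301071\right) \frac{1}{139} - \frac{7}{70227} = - \frac{301071}{139} - \frac{7}{70227} = - \frac{21143314090}{9761553}$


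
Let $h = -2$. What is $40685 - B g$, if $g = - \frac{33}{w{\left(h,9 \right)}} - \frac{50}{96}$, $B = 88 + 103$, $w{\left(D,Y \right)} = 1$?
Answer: $\frac{2260199}{48} \approx 47088.0$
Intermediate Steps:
$B = 191$
$g = - \frac{1609}{48}$ ($g = - \frac{33}{1} - \frac{50}{96} = \left(-33\right) 1 - \frac{25}{48} = -33 - \frac{25}{48} = - \frac{1609}{48} \approx -33.521$)
$40685 - B g = 40685 - 191 \left(- \frac{1609}{48}\right) = 40685 - - \frac{307319}{48} = 40685 + \frac{307319}{48} = \frac{2260199}{48}$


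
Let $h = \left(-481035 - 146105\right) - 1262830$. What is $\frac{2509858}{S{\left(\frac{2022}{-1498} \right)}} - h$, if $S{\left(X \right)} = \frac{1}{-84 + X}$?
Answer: $- \frac{159032104836}{749} \approx -2.1233 \cdot 10^{8}$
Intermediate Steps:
$h = -1889970$ ($h = -627140 - 1262830 = -1889970$)
$\frac{2509858}{S{\left(\frac{2022}{-1498} \right)}} - h = \frac{2509858}{\frac{1}{-84 + \frac{2022}{-1498}}} - -1889970 = \frac{2509858}{\frac{1}{-84 + 2022 \left(- \frac{1}{1498}\right)}} + 1889970 = \frac{2509858}{\frac{1}{-84 - \frac{1011}{749}}} + 1889970 = \frac{2509858}{\frac{1}{- \frac{63927}{749}}} + 1889970 = \frac{2509858}{- \frac{749}{63927}} + 1889970 = 2509858 \left(- \frac{63927}{749}\right) + 1889970 = - \frac{160447692366}{749} + 1889970 = - \frac{159032104836}{749}$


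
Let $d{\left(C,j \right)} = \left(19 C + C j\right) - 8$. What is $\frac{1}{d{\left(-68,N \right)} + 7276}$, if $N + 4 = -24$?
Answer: $\frac{1}{7880} \approx 0.0001269$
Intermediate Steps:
$N = -28$ ($N = -4 - 24 = -28$)
$d{\left(C,j \right)} = -8 + 19 C + C j$
$\frac{1}{d{\left(-68,N \right)} + 7276} = \frac{1}{\left(-8 + 19 \left(-68\right) - -1904\right) + 7276} = \frac{1}{\left(-8 - 1292 + 1904\right) + 7276} = \frac{1}{604 + 7276} = \frac{1}{7880}$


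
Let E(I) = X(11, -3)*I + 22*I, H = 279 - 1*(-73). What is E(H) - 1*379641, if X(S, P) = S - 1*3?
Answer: -369081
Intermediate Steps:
H = 352 (H = 279 + 73 = 352)
X(S, P) = -3 + S (X(S, P) = S - 3 = -3 + S)
E(I) = 30*I (E(I) = (-3 + 11)*I + 22*I = 8*I + 22*I = 30*I)
E(H) - 1*379641 = 30*352 - 1*379641 = 10560 - 379641 = -369081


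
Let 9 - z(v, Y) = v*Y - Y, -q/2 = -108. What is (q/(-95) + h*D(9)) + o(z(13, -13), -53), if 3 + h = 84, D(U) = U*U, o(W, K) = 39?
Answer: 626784/95 ≈ 6597.7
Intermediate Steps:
q = 216 (q = -2*(-108) = 216)
z(v, Y) = 9 + Y - Y*v (z(v, Y) = 9 - (v*Y - Y) = 9 - (Y*v - Y) = 9 - (-Y + Y*v) = 9 + (Y - Y*v) = 9 + Y - Y*v)
D(U) = U**2
h = 81 (h = -3 + 84 = 81)
(q/(-95) + h*D(9)) + o(z(13, -13), -53) = (216/(-95) + 81*9**2) + 39 = (216*(-1/95) + 81*81) + 39 = (-216/95 + 6561) + 39 = 623079/95 + 39 = 626784/95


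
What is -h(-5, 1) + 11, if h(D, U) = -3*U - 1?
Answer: 15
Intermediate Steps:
h(D, U) = -1 - 3*U
-h(-5, 1) + 11 = -(-1 - 3*1) + 11 = -(-1 - 3) + 11 = -1*(-4) + 11 = 4 + 11 = 15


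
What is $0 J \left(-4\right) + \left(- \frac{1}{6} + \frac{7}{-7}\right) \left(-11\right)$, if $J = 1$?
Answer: $\frac{77}{6} \approx 12.833$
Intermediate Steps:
$0 J \left(-4\right) + \left(- \frac{1}{6} + \frac{7}{-7}\right) \left(-11\right) = 0 \cdot 1 \left(-4\right) + \left(- \frac{1}{6} + \frac{7}{-7}\right) \left(-11\right) = 0 \left(-4\right) + \left(\left(-1\right) \frac{1}{6} + 7 \left(- \frac{1}{7}\right)\right) \left(-11\right) = 0 + \left(- \frac{1}{6} - 1\right) \left(-11\right) = 0 - - \frac{77}{6} = 0 + \frac{77}{6} = \frac{77}{6}$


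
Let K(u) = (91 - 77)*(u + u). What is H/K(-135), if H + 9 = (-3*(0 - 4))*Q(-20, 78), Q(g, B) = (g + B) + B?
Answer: -541/1260 ≈ -0.42937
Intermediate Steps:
Q(g, B) = g + 2*B (Q(g, B) = (B + g) + B = g + 2*B)
K(u) = 28*u (K(u) = 14*(2*u) = 28*u)
H = 1623 (H = -9 + (-3*(0 - 4))*(-20 + 2*78) = -9 + (-3*(-4))*(-20 + 156) = -9 + 12*136 = -9 + 1632 = 1623)
H/K(-135) = 1623/((28*(-135))) = 1623/(-3780) = 1623*(-1/3780) = -541/1260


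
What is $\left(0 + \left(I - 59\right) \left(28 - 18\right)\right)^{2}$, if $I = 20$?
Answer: $152100$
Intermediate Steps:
$\left(0 + \left(I - 59\right) \left(28 - 18\right)\right)^{2} = \left(0 + \left(20 - 59\right) \left(28 - 18\right)\right)^{2} = \left(0 - 390\right)^{2} = \left(-390\right)^{2} = 152100$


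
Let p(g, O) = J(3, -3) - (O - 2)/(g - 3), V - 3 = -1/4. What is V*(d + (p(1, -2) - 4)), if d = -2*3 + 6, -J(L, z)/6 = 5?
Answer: -99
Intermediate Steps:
J(L, z) = -30 (J(L, z) = -6*5 = -30)
V = 11/4 (V = 3 - 1/4 = 3 - 1*¼ = 3 - ¼ = 11/4 ≈ 2.7500)
p(g, O) = -30 - (-2 + O)/(-3 + g) (p(g, O) = -30 - (O - 2)/(g - 3) = -30 - (-2 + O)/(-3 + g))
d = 0 (d = -6 + 6 = 0)
V*(d + (p(1, -2) - 4)) = 11*(0 + ((92 - 1*(-2) - 30*1)/(-3 + 1) - 4))/4 = 11*(0 + ((92 + 2 - 30)/(-2) - 4))/4 = 11*(0 + (-½*64 - 4))/4 = 11*(0 + (-32 - 4))/4 = 11*(0 - 36)/4 = (11/4)*(-36) = -99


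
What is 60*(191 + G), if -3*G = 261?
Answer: 6240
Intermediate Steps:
G = -87 (G = -1/3*261 = -87)
60*(191 + G) = 60*(191 - 87) = 60*104 = 6240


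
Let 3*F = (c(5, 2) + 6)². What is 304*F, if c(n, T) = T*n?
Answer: 77824/3 ≈ 25941.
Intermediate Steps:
F = 256/3 (F = (2*5 + 6)²/3 = (10 + 6)²/3 = (⅓)*16² = (⅓)*256 = 256/3 ≈ 85.333)
304*F = 304*(256/3) = 77824/3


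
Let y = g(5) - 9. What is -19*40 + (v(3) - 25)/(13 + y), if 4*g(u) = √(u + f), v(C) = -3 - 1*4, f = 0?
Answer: -192808/251 + 128*√5/251 ≈ -767.02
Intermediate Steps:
v(C) = -7 (v(C) = -3 - 4 = -7)
g(u) = √u/4 (g(u) = √(u + 0)/4 = √u/4)
y = -9 + √5/4 (y = √5/4 - 9 = -9 + √5/4 ≈ -8.4410)
-19*40 + (v(3) - 25)/(13 + y) = -19*40 + (-7 - 25)/(13 + (-9 + √5/4)) = -760 - 32/(4 + √5/4)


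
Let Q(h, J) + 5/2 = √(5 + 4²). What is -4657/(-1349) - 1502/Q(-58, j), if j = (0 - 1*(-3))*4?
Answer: -19987217/79591 - 6008*√21/59 ≈ -717.77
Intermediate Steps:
j = 12 (j = (0 + 3)*4 = 3*4 = 12)
Q(h, J) = -5/2 + √21 (Q(h, J) = -5/2 + √(5 + 4²) = -5/2 + √(5 + 16) = -5/2 + √21)
-4657/(-1349) - 1502/Q(-58, j) = -4657/(-1349) - 1502/(-5/2 + √21) = -4657*(-1/1349) - 1502/(-5/2 + √21) = 4657/1349 - 1502/(-5/2 + √21)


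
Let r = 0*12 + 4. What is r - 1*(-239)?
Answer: 243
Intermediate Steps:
r = 4 (r = 0 + 4 = 4)
r - 1*(-239) = 4 - 1*(-239) = 4 + 239 = 243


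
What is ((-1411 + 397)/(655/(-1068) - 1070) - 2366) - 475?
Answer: -249796851/87955 ≈ -2840.1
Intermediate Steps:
((-1411 + 397)/(655/(-1068) - 1070) - 2366) - 475 = (-1014/(655*(-1/1068) - 1070) - 2366) - 475 = (-1014/(-655/1068 - 1070) - 2366) - 475 = (-1014/(-1143415/1068) - 2366) - 475 = (-1014*(-1068/1143415) - 2366) - 475 = (83304/87955 - 2366) - 475 = -208018226/87955 - 475 = -249796851/87955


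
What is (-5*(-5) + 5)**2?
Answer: 900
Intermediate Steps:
(-5*(-5) + 5)**2 = (25 + 5)**2 = 30**2 = 900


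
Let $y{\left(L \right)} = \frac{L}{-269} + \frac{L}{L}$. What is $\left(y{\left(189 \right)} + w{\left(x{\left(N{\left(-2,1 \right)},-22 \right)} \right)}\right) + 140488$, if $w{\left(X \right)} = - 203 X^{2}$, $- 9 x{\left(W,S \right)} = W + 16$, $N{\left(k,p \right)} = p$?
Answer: $\frac{3045318089}{21789} \approx 1.3976 \cdot 10^{5}$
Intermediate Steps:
$x{\left(W,S \right)} = - \frac{16}{9} - \frac{W}{9}$ ($x{\left(W,S \right)} = - \frac{W + 16}{9} = - \frac{16 + W}{9} = - \frac{16}{9} - \frac{W}{9}$)
$y{\left(L \right)} = 1 - \frac{L}{269}$ ($y{\left(L \right)} = L \left(- \frac{1}{269}\right) + 1 = - \frac{L}{269} + 1 = 1 - \frac{L}{269}$)
$\left(y{\left(189 \right)} + w{\left(x{\left(N{\left(-2,1 \right)},-22 \right)} \right)}\right) + 140488 = \left(\left(1 - \frac{189}{269}\right) - 203 \left(- \frac{16}{9} - \frac{1}{9}\right)^{2}\right) + 140488 = \left(\frac{80}{269} - 203 \left(- \frac{17}{9}\right)^{2}\right) + 140488 = \left(\frac{80}{269} - \frac{58667}{81}\right) + 140488 = - \frac{15774943}{21789} + 140488 = \frac{3045318089}{21789}$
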